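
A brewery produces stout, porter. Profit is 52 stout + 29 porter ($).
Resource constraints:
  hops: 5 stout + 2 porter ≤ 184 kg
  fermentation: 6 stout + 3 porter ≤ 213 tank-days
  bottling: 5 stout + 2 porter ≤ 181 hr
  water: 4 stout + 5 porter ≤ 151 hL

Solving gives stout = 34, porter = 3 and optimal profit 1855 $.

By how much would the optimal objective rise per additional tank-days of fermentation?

8

Binding: fermentation and water. Non-binding: hops (8 unused), bottling (5 unused).
Since hops, bottling are not tight, their duals are 0.
The binding rows give the dual system: 6·y_fermentation + 4·y_water = 52 and 3·y_fermentation + 5·y_water = 29.
→ y_fermentation = 8 and y_water = 1.
Shadow price of fermentation = 8.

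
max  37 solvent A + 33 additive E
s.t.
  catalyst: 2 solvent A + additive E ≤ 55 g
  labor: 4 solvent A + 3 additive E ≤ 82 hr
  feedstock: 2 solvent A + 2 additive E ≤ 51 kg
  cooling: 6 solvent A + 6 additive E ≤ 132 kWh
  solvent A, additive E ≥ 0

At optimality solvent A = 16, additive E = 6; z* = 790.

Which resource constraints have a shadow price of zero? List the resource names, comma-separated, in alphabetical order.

catalyst, feedstock

catalyst: 38/55 (slack 17)
labor: 82/82 (binding)
feedstock: 44/51 (slack 7)
cooling: 132/132 (binding)
By complementary slackness, a constraint with positive slack has shadow price 0 → catalyst, feedstock.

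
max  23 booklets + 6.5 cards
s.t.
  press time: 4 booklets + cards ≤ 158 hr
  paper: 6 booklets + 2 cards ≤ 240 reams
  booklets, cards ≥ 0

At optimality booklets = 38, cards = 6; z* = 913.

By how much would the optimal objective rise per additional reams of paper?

Check each constraint at x*: press time 158/158 (tight); paper 240/240 (tight).
From A_Bᵀ y = c: 4·y_press time + 6·y_paper = 23; 1·y_press time + 2·y_paper = 6.5.
Solving: y_press time = 3.5, y_paper = 1.5.
Shadow price of paper = 1.5.

1.5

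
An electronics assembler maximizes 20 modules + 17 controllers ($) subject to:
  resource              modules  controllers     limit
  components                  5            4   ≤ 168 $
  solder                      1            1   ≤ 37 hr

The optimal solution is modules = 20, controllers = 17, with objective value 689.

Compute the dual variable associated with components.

Both components and solder are binding at x*.
From A_Bᵀ y = c: 5·y_components + 1·y_solder = 20; 4·y_components + 1·y_solder = 17.
Solving: y_components = 3, y_solder = 5.
Shadow price of components = 3.

3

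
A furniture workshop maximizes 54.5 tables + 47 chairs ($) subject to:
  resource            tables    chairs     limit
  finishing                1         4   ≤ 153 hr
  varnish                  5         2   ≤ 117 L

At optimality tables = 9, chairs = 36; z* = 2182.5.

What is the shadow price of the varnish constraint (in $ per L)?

At the optimum: finishing uses 153 of 153 (binding); varnish uses 117 of 117 (binding).
From A_Bᵀ y = c: 1·y_finishing + 5·y_varnish = 54.5; 4·y_finishing + 2·y_varnish = 47.
Solving: y_finishing = 7, y_varnish = 9.5.
Shadow price of varnish = 9.5.

9.5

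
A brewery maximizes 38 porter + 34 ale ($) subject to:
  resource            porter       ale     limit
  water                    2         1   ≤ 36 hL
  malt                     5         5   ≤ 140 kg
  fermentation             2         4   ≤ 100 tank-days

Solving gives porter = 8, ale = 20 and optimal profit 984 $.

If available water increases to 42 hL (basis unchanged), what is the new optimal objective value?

1008

At the optimum: water uses 36 of 36 (binding); malt uses 140 of 140 (binding); fermentation uses 96 of 100 (slack = 4).
By complementary slackness, y = 0 for the non-binding constraint.
From A_Bᵀ y = c: 2·y_water + 5·y_malt = 38; 1·y_water + 5·y_malt = 34.
→ y_water = 4 and y_malt = 6.
Δz = y_water·Δb = 4 × (6) = 24, so new z* = 984 + 24 = 1008.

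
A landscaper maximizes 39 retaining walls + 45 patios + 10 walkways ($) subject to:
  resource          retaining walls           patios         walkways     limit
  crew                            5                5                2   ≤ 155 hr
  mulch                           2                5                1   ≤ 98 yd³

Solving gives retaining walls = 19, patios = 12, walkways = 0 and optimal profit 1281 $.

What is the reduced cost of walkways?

-6

Check each constraint at x*: crew 155/155 (tight); mulch 98/98 (tight).
Dual feasibility on the basic columns requires 5·y_crew + 2·y_mulch = 39, 5·y_crew + 5·y_mulch = 45.
→ y_crew = 7 and y_mulch = 2.
Reduced cost of walkways: c₃ − yᵀa₃ = 10 − (7·2 + 2·1) = 10 − 16 = -6.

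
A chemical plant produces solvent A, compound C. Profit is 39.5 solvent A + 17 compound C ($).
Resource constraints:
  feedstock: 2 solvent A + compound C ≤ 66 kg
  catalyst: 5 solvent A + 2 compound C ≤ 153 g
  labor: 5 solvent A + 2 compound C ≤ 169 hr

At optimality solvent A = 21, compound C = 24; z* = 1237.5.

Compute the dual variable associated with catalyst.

At the optimum: feedstock uses 66 of 66 (binding); catalyst uses 153 of 153 (binding); labor uses 153 of 169 (slack = 16).
By complementary slackness, y = 0 for the non-binding constraint.
Dual feasibility on the basic columns requires 2·y_feedstock + 5·y_catalyst = 39.5, 1·y_feedstock + 2·y_catalyst = 17.
→ y_feedstock = 6 and y_catalyst = 5.5.
Shadow price of catalyst = 5.5.

5.5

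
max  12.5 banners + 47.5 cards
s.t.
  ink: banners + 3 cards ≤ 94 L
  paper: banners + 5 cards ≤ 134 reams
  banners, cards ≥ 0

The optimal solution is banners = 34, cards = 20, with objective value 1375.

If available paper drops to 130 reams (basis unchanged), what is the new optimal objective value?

1355

Check each constraint at x*: ink 94/94 (tight); paper 134/134 (tight).
The binding rows give the dual system: 1·y_ink + 1·y_paper = 12.5 and 3·y_ink + 5·y_paper = 47.5.
→ y_ink = 7.5 and y_paper = 5.
Δz = y_paper·Δb = 5 × (-4) = -20, so new z* = 1375 − 20 = 1355.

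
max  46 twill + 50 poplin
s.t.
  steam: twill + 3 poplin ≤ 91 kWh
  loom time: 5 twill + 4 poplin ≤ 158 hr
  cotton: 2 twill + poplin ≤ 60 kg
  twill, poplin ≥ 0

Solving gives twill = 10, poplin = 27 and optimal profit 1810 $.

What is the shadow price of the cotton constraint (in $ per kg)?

0

Binding: steam and loom time. Non-binding: cotton (13 unused).
Since cotton is not tight, its dual is 0.
The binding rows give the dual system: 1·y_steam + 5·y_loom time = 46 and 3·y_steam + 4·y_loom time = 50.
→ y_steam = 6 and y_loom time = 8.
Shadow price of cotton = 0.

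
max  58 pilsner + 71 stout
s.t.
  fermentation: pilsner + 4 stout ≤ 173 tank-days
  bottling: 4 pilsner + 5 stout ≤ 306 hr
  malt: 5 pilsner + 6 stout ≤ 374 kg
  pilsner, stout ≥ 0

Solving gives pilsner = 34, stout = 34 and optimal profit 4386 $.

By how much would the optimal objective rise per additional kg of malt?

6

At the optimum: fermentation uses 170 of 173 (slack = 3); bottling uses 306 of 306 (binding); malt uses 374 of 374 (binding).
By complementary slackness, y = 0 for the non-binding constraint.
Dual feasibility on the basic columns requires 4·y_bottling + 5·y_malt = 58, 5·y_bottling + 6·y_malt = 71.
This yields shadow prices y_bottling = 7, y_malt = 6.
Shadow price of malt = 6.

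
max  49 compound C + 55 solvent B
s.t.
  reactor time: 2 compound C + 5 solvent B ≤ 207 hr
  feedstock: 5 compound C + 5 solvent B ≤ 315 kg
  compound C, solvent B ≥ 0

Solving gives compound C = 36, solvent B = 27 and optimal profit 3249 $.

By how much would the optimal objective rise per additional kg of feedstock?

9

Both reactor time and feedstock are binding at x*.
Dual feasibility on the basic columns requires 2·y_reactor time + 5·y_feedstock = 49, 5·y_reactor time + 5·y_feedstock = 55.
This yields shadow prices y_reactor time = 2, y_feedstock = 9.
Shadow price of feedstock = 9.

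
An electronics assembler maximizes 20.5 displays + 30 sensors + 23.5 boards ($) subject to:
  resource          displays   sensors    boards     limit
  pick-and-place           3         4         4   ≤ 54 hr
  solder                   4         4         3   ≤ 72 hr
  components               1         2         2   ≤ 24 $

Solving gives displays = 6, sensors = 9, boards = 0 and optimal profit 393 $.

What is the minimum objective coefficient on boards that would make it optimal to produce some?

Check each constraint at x*: pick-and-place 54/54 (tight); solder 60/72 (slack 12); components 24/24 (tight).
Since solder is not tight, its dual is 0.
From A_Bᵀ y = c: 3·y_pick-and-place + 1·y_components = 20.5; 4·y_pick-and-place + 2·y_components = 30.
→ y_pick-and-place = 5.5 and y_components = 4.
boards enters the basis when its profit ≥ yᵀa₃ = 5.5·4 + 4·2 = 30.

30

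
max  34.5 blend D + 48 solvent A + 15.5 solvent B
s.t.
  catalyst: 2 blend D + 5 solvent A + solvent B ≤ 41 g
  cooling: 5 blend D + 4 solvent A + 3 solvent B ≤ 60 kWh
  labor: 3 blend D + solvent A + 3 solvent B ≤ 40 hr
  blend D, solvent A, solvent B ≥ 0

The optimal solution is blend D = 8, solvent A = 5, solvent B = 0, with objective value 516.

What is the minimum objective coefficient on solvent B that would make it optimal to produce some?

At the optimum: catalyst uses 41 of 41 (binding); cooling uses 60 of 60 (binding); labor uses 29 of 40 (slack = 11).
Since labor is not tight, its dual is 0.
From A_Bᵀ y = c: 2·y_catalyst + 5·y_cooling = 34.5; 5·y_catalyst + 4·y_cooling = 48.
This yields shadow prices y_catalyst = 6, y_cooling = 4.5.
solvent B enters the basis when its profit ≥ yᵀa₃ = 6·1 + 4.5·3 = 19.5.

19.5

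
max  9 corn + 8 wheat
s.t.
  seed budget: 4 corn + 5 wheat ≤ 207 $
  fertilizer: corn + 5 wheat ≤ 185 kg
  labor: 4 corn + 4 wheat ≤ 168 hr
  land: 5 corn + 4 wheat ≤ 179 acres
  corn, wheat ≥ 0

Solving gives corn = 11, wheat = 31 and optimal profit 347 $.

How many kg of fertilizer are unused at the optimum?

19

fertilizer used = 1·11 + 5·31 = 166; slack = 185 − 166 = 19.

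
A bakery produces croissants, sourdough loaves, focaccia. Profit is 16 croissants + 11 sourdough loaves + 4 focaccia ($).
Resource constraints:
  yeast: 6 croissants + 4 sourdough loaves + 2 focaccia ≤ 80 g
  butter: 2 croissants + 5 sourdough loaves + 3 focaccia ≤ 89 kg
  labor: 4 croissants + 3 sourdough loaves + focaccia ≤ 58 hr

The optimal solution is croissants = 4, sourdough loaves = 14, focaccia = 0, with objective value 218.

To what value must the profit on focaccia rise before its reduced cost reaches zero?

5

Check each constraint at x*: yeast 80/80 (tight); butter 78/89 (slack 11); labor 58/58 (tight).
By complementary slackness, y = 0 for the non-binding constraint.
Dual feasibility on the basic columns requires 6·y_yeast + 4·y_labor = 16, 4·y_yeast + 3·y_labor = 11.
Solving: y_yeast = 2, y_labor = 1.
focaccia enters the basis when its profit ≥ yᵀa₃ = 2·2 + 1·1 = 5.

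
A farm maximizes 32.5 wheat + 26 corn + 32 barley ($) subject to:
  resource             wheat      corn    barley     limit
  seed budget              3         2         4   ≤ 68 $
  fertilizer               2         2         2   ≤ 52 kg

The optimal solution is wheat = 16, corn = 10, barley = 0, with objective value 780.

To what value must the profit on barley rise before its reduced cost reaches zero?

Both seed budget and fertilizer are binding at x*.
The binding rows give the dual system: 3·y_seed budget + 2·y_fertilizer = 32.5 and 2·y_seed budget + 2·y_fertilizer = 26.
This yields shadow prices y_seed budget = 6.5, y_fertilizer = 6.5.
barley enters the basis when its profit ≥ yᵀa₃ = 6.5·4 + 6.5·2 = 39.

39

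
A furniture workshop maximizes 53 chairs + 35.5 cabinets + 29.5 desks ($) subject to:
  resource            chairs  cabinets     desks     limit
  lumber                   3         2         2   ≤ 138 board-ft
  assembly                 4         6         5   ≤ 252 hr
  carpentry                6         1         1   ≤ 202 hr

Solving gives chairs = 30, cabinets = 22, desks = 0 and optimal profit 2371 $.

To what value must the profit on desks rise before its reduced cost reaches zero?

Check each constraint at x*: lumber 134/138 (slack 4); assembly 252/252 (tight); carpentry 202/202 (tight).
By complementary slackness, y = 0 for the non-binding constraint.
Dual feasibility on the basic columns requires 4·y_assembly + 6·y_carpentry = 53, 6·y_assembly + 1·y_carpentry = 35.5.
Solving: y_assembly = 5, y_carpentry = 5.5.
desks enters the basis when its profit ≥ yᵀa₃ = 5·5 + 5.5·1 = 30.5.

30.5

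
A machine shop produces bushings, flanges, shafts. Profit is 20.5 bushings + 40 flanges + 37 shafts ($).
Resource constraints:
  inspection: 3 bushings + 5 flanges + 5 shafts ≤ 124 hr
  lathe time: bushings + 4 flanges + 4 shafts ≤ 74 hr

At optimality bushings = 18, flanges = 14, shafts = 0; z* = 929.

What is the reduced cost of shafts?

Check each constraint at x*: inspection 124/124 (tight); lathe time 74/74 (tight).
The binding rows give the dual system: 3·y_inspection + 1·y_lathe time = 20.5 and 5·y_inspection + 4·y_lathe time = 40.
Solving: y_inspection = 6, y_lathe time = 2.5.
Reduced cost of shafts: c₃ − yᵀa₃ = 37 − (6·5 + 2.5·4) = 37 − 40 = -3.

-3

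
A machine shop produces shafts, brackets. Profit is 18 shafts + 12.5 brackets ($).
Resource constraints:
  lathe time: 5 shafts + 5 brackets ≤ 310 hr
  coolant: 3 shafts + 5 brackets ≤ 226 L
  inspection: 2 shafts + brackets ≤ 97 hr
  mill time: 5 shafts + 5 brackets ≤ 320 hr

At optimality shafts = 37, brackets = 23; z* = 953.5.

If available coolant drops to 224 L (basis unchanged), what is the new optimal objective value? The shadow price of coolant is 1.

Δb = -2, so new z* = 953.5 + (1)·(-2) = 953.5 − 2 = 951.5.

951.5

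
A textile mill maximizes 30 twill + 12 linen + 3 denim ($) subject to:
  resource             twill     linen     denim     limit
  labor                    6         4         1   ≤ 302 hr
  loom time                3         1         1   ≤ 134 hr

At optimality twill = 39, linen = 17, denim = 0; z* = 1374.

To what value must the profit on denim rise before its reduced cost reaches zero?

Both labor and loom time are binding at x*.
Dual feasibility on the basic columns requires 6·y_labor + 3·y_loom time = 30, 4·y_labor + 1·y_loom time = 12.
Solving: y_labor = 1, y_loom time = 8.
denim enters the basis when its profit ≥ yᵀa₃ = 1·1 + 8·1 = 9.

9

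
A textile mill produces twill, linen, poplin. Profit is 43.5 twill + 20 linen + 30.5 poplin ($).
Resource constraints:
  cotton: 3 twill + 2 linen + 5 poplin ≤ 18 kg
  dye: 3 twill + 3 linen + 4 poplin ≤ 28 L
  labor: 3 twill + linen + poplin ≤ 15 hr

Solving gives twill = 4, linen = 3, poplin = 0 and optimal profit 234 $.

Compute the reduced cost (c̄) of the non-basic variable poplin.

-6

Check each constraint at x*: cotton 18/18 (tight); dye 21/28 (slack 7); labor 15/15 (tight).
Slack constraints have shadow price 0 (complementary slackness).
The binding rows give the dual system: 3·y_cotton + 3·y_labor = 43.5 and 2·y_cotton + 1·y_labor = 20.
Solving: y_cotton = 5.5, y_labor = 9.
Reduced cost of poplin: c₃ − yᵀa₃ = 30.5 − (5.5·5 + 9·1) = 30.5 − 36.5 = -6.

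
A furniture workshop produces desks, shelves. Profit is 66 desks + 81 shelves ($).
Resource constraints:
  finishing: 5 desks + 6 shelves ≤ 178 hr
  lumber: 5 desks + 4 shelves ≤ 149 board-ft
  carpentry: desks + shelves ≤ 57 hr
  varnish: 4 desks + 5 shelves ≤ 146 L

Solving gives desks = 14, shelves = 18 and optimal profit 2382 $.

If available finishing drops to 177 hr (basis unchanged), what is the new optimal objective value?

Check each constraint at x*: finishing 178/178 (tight); lumber 142/149 (slack 7); carpentry 32/57 (slack 25); varnish 146/146 (tight).
By complementary slackness, y = 0 for the non-binding constraints.
The binding rows give the dual system: 5·y_finishing + 4·y_varnish = 66 and 6·y_finishing + 5·y_varnish = 81.
This yields shadow prices y_finishing = 6, y_varnish = 9.
Δz = y_finishing·Δb = 6 × (-1) = -6, so new z* = 2382 − 6 = 2376.

2376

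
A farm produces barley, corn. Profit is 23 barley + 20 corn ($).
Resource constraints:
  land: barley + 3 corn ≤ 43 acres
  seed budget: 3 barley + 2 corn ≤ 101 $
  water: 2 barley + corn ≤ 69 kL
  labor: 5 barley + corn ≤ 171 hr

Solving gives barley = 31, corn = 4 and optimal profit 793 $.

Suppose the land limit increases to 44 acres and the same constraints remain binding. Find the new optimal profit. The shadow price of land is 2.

Δb = 1, so new z* = 793 + (2)·(1) = 793 + 2 = 795.

795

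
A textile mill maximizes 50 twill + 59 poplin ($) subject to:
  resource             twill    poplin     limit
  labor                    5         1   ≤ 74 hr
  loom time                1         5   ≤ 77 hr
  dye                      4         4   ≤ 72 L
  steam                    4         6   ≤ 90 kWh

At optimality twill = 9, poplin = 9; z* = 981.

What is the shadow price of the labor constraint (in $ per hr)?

Check each constraint at x*: labor 54/74 (slack 20); loom time 54/77 (slack 23); dye 72/72 (tight); steam 90/90 (tight).
Since labor, loom time are not tight, their duals are 0.
The binding rows give the dual system: 4·y_dye + 4·y_steam = 50 and 4·y_dye + 6·y_steam = 59.
This yields shadow prices y_dye = 8, y_steam = 4.5.
Shadow price of labor = 0.

0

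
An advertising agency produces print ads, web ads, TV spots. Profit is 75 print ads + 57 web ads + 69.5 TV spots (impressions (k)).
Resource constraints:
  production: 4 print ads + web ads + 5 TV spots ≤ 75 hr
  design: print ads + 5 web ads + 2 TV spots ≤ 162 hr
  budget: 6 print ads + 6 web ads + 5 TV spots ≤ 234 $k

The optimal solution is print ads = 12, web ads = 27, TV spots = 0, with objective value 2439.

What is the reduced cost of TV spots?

-3

Binding: production and budget. Non-binding: design (15 unused).
Since design is not tight, its dual is 0.
From A_Bᵀ y = c: 4·y_production + 6·y_budget = 75; 1·y_production + 6·y_budget = 57.
Solving: y_production = 6, y_budget = 8.5.
Reduced cost of TV spots: c₃ − yᵀa₃ = 69.5 − (6·5 + 8.5·5) = 69.5 − 72.5 = -3.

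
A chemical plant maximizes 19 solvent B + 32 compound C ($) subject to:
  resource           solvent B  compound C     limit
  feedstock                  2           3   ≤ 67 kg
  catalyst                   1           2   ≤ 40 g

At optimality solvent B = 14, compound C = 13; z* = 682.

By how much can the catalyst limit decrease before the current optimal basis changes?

Binding constraints: feedstock, catalyst. The basis is B = [[2,3],[1,2]] with det 1.
Per unit decrease in catalyst, x* moves by d = (3, -2).
The basis stays optimal until compound C reaches 0; allowable decrease = 6.5 g.

6.5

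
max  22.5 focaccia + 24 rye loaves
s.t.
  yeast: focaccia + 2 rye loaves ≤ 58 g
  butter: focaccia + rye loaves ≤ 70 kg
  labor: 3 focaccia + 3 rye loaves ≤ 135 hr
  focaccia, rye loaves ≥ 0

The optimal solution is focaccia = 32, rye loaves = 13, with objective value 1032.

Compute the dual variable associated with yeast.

Binding: yeast and labor. Non-binding: butter (25 unused).
By complementary slackness, y = 0 for the non-binding constraint.
From A_Bᵀ y = c: 1·y_yeast + 3·y_labor = 22.5; 2·y_yeast + 3·y_labor = 24.
→ y_yeast = 1.5 and y_labor = 7.
Shadow price of yeast = 1.5.

1.5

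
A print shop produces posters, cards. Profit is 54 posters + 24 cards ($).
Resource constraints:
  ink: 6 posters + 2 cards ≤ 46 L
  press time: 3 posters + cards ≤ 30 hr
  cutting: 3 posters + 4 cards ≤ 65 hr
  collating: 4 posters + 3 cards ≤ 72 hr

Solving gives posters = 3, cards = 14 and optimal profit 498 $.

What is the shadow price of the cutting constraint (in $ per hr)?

Binding: ink and cutting. Non-binding: press time (7 unused), collating (18 unused).
Since press time, collating are not tight, their duals are 0.
The binding rows give the dual system: 6·y_ink + 3·y_cutting = 54 and 2·y_ink + 4·y_cutting = 24.
→ y_ink = 8 and y_cutting = 2.
Shadow price of cutting = 2.

2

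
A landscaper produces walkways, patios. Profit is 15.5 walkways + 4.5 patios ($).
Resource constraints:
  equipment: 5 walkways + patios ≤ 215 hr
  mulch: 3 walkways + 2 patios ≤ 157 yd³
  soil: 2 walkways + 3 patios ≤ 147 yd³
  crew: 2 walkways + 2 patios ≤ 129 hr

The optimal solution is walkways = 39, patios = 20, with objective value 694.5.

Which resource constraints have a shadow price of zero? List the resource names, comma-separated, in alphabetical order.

equipment: 215/215 (binding)
mulch: 157/157 (binding)
soil: 138/147 (slack 9)
crew: 118/129 (slack 11)
By complementary slackness, a constraint with positive slack has shadow price 0 → crew, soil.

crew, soil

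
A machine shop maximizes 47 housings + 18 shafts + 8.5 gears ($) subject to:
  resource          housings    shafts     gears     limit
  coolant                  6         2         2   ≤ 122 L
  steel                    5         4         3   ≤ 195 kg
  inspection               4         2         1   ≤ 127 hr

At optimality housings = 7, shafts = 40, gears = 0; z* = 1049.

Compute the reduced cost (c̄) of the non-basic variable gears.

Check each constraint at x*: coolant 122/122 (tight); steel 195/195 (tight); inspection 108/127 (slack 19).
Slack constraints have shadow price 0 (complementary slackness).
Dual feasibility on the basic columns requires 6·y_coolant + 5·y_steel = 47, 2·y_coolant + 4·y_steel = 18.
This yields shadow prices y_coolant = 7, y_steel = 1.
Reduced cost of gears: c₃ − yᵀa₃ = 8.5 − (7·2 + 1·3) = 8.5 − 17 = -8.5.

-8.5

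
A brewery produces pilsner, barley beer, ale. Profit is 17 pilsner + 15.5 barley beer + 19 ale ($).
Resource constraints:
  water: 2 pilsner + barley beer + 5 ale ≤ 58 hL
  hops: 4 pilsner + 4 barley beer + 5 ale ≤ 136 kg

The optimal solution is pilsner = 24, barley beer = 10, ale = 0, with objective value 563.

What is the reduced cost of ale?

Both water and hops are binding at x*.
Dual feasibility on the basic columns requires 2·y_water + 4·y_hops = 17, 1·y_water + 4·y_hops = 15.5.
Solving: y_water = 1.5, y_hops = 3.5.
Reduced cost of ale: c₃ − yᵀa₃ = 19 − (1.5·5 + 3.5·5) = 19 − 25 = -6.

-6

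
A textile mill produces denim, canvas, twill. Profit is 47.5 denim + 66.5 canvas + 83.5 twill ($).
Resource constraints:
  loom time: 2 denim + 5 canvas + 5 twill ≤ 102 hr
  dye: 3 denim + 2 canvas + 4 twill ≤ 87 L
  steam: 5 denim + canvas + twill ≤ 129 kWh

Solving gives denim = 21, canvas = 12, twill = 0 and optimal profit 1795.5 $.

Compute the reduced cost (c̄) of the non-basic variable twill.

-2

Binding: loom time and dye. Non-binding: steam (12 unused).
By complementary slackness, y = 0 for the non-binding constraint.
From A_Bᵀ y = c: 2·y_loom time + 3·y_dye = 47.5; 5·y_loom time + 2·y_dye = 66.5.
→ y_loom time = 9.5 and y_dye = 9.5.
Reduced cost of twill: c₃ − yᵀa₃ = 83.5 − (9.5·5 + 9.5·4) = 83.5 − 85.5 = -2.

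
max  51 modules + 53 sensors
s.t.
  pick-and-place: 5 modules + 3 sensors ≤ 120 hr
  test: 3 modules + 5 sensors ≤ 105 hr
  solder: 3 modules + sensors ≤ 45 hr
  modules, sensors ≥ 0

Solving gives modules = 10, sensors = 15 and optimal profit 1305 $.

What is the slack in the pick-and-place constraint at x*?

pick-and-place used = 5·10 + 3·15 = 95; slack = 120 − 95 = 25.

25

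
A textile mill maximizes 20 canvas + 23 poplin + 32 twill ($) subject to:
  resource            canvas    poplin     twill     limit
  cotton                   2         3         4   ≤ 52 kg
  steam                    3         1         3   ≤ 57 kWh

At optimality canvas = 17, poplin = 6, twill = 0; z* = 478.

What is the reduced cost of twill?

-2

At the optimum: cotton uses 52 of 52 (binding); steam uses 57 of 57 (binding).
The binding rows give the dual system: 2·y_cotton + 3·y_steam = 20 and 3·y_cotton + 1·y_steam = 23.
Solving: y_cotton = 7, y_steam = 2.
Reduced cost of twill: c₃ − yᵀa₃ = 32 − (7·4 + 2·3) = 32 − 34 = -2.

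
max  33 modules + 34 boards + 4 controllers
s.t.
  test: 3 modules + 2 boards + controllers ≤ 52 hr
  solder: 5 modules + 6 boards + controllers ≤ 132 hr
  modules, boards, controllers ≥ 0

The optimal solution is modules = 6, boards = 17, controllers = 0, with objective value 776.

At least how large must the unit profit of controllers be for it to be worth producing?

At the optimum: test uses 52 of 52 (binding); solder uses 132 of 132 (binding).
From A_Bᵀ y = c: 3·y_test + 5·y_solder = 33; 2·y_test + 6·y_solder = 34.
This yields shadow prices y_test = 3.5, y_solder = 4.5.
controllers enters the basis when its profit ≥ yᵀa₃ = 3.5·1 + 4.5·1 = 8.

8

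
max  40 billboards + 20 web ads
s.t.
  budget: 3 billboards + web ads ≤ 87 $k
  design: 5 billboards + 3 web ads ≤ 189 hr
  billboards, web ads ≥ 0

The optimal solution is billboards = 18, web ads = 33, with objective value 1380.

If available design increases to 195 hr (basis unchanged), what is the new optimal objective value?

At the optimum: budget uses 87 of 87 (binding); design uses 189 of 189 (binding).
The binding rows give the dual system: 3·y_budget + 5·y_design = 40 and 1·y_budget + 3·y_design = 20.
Solving: y_budget = 5, y_design = 5.
Δz = y_design·Δb = 5 × (6) = 30, so new z* = 1380 + 30 = 1410.

1410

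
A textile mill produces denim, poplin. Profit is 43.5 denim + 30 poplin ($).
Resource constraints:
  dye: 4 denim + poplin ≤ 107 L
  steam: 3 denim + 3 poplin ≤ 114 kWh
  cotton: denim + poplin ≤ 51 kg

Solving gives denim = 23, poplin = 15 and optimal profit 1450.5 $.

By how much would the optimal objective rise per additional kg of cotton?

Check each constraint at x*: dye 107/107 (tight); steam 114/114 (tight); cotton 38/51 (slack 13).
By complementary slackness, y = 0 for the non-binding constraint.
The binding rows give the dual system: 4·y_dye + 3·y_steam = 43.5 and 1·y_dye + 3·y_steam = 30.
→ y_dye = 4.5 and y_steam = 8.5.
Shadow price of cotton = 0.

0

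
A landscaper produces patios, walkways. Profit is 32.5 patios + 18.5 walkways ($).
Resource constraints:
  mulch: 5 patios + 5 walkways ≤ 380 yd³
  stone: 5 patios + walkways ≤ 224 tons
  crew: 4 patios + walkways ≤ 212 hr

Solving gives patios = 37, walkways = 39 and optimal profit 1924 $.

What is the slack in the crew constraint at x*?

crew used = 4·37 + 1·39 = 187; slack = 212 − 187 = 25.

25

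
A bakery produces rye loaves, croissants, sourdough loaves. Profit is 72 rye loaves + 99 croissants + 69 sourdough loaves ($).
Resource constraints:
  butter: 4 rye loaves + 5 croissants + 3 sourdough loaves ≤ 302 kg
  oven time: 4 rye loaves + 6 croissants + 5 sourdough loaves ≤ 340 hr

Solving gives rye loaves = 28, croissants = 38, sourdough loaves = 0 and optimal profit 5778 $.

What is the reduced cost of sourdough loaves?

At the optimum: butter uses 302 of 302 (binding); oven time uses 340 of 340 (binding).
Dual feasibility on the basic columns requires 4·y_butter + 4·y_oven time = 72, 5·y_butter + 6·y_oven time = 99.
Solving: y_butter = 9, y_oven time = 9.
Reduced cost of sourdough loaves: c₃ − yᵀa₃ = 69 − (9·3 + 9·5) = 69 − 72 = -3.

-3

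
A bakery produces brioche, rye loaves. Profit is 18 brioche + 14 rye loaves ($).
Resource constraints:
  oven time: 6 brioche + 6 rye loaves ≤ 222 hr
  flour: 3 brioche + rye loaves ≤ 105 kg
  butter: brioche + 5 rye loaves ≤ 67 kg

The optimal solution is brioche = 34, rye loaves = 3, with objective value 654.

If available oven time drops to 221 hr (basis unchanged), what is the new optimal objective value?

At the optimum: oven time uses 222 of 222 (binding); flour uses 105 of 105 (binding); butter uses 49 of 67 (slack = 18).
Since butter is not tight, its dual is 0.
Dual feasibility on the basic columns requires 6·y_oven time + 3·y_flour = 18, 6·y_oven time + 1·y_flour = 14.
This yields shadow prices y_oven time = 2, y_flour = 2.
Δz = y_oven time·Δb = 2 × (-1) = -2, so new z* = 654 − 2 = 652.

652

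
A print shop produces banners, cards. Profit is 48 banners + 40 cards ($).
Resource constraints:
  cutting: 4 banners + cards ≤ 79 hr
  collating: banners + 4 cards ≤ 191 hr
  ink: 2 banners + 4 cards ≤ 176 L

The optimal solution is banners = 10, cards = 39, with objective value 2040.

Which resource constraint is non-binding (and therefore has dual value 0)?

cutting: 79/79 (binding)
collating: 166/191 (slack 25)
ink: 176/176 (binding)
By complementary slackness, a constraint with positive slack has shadow price 0 → collating.

collating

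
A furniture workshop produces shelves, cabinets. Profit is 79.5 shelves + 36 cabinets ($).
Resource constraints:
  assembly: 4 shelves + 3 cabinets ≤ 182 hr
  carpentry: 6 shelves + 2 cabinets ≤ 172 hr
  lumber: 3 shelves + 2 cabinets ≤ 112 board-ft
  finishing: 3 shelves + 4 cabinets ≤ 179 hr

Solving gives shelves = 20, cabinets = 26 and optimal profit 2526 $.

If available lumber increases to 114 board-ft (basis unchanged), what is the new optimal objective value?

Binding: carpentry and lumber. Non-binding: assembly (24 unused), finishing (15 unused).
By complementary slackness, y = 0 for the non-binding constraints.
The binding rows give the dual system: 6·y_carpentry + 3·y_lumber = 79.5 and 2·y_carpentry + 2·y_lumber = 36.
→ y_carpentry = 8.5 and y_lumber = 9.5.
Δz = y_lumber·Δb = 9.5 × (2) = 19, so new z* = 2526 + 19 = 2545.

2545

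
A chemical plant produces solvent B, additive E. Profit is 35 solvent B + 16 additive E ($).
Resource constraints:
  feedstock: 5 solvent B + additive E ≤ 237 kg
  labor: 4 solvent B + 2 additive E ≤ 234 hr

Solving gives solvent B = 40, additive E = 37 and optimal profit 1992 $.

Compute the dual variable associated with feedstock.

Check each constraint at x*: feedstock 237/237 (tight); labor 234/234 (tight).
From A_Bᵀ y = c: 5·y_feedstock + 4·y_labor = 35; 1·y_feedstock + 2·y_labor = 16.
This yields shadow prices y_feedstock = 1, y_labor = 7.5.
Shadow price of feedstock = 1.

1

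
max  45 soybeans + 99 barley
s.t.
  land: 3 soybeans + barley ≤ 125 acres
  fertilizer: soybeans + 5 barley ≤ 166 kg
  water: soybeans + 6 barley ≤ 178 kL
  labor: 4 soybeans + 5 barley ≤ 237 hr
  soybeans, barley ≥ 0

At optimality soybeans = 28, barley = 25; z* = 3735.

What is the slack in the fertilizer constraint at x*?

fertilizer used = 1·28 + 5·25 = 153; slack = 166 − 153 = 13.

13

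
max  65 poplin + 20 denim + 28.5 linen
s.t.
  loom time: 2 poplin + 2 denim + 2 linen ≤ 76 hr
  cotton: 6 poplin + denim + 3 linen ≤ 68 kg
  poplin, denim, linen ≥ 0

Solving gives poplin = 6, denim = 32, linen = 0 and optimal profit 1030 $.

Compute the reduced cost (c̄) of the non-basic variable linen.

-9.5

Both loom time and cotton are binding at x*.
The binding rows give the dual system: 2·y_loom time + 6·y_cotton = 65 and 2·y_loom time + 1·y_cotton = 20.
Solving: y_loom time = 5.5, y_cotton = 9.
Reduced cost of linen: c₃ − yᵀa₃ = 28.5 − (5.5·2 + 9·3) = 28.5 − 38 = -9.5.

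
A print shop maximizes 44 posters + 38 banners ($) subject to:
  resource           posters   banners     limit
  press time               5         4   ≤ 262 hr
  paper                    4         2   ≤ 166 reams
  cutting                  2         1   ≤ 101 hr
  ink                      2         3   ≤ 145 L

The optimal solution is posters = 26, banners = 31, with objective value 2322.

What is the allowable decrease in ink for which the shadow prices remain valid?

62

Binding constraints: paper, ink. The basis is B = [[4,2],[2,3]] with det 8.
Per unit decrease in ink, x* moves by d = (0.25, -0.5).
The basis stays optimal until banners reaches 0; allowable decrease = 62 L.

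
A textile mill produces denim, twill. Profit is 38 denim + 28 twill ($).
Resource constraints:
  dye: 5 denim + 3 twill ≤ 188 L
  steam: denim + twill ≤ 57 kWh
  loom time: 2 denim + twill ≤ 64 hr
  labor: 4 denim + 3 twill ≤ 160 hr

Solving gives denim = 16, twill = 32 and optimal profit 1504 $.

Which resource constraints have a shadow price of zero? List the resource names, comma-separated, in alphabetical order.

dye: 176/188 (slack 12)
steam: 48/57 (slack 9)
loom time: 64/64 (binding)
labor: 160/160 (binding)
By complementary slackness, a constraint with positive slack has shadow price 0 → dye, steam.

dye, steam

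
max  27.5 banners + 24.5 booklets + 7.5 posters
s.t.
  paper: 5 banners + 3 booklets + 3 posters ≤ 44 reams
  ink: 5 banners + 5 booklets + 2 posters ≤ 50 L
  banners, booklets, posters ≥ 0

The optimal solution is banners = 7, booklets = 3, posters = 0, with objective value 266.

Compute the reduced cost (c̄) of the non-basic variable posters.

At the optimum: paper uses 44 of 44 (binding); ink uses 50 of 50 (binding).
The binding rows give the dual system: 5·y_paper + 5·y_ink = 27.5 and 3·y_paper + 5·y_ink = 24.5.
→ y_paper = 1.5 and y_ink = 4.
Reduced cost of posters: c₃ − yᵀa₃ = 7.5 − (1.5·3 + 4·2) = 7.5 − 12.5 = -5.

-5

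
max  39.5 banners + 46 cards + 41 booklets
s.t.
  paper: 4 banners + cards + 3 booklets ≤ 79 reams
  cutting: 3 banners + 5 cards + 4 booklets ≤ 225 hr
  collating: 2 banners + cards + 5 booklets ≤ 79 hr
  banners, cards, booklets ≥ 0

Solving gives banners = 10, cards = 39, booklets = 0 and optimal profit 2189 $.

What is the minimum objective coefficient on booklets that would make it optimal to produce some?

44.5

Check each constraint at x*: paper 79/79 (tight); cutting 225/225 (tight); collating 59/79 (slack 20).
Since collating is not tight, its dual is 0.
Dual feasibility on the basic columns requires 4·y_paper + 3·y_cutting = 39.5, 1·y_paper + 5·y_cutting = 46.
Solving: y_paper = 3.5, y_cutting = 8.5.
booklets enters the basis when its profit ≥ yᵀa₃ = 3.5·3 + 8.5·4 = 44.5.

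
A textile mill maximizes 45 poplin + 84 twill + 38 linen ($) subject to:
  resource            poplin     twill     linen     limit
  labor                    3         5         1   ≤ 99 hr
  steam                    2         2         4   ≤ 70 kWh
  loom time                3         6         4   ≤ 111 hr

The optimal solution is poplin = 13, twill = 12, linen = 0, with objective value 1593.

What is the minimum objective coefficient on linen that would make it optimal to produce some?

At the optimum: labor uses 99 of 99 (binding); steam uses 50 of 70 (slack = 20); loom time uses 111 of 111 (binding).
By complementary slackness, y = 0 for the non-binding constraint.
From A_Bᵀ y = c: 3·y_labor + 3·y_loom time = 45; 5·y_labor + 6·y_loom time = 84.
→ y_labor = 6 and y_loom time = 9.
linen enters the basis when its profit ≥ yᵀa₃ = 6·1 + 9·4 = 42.

42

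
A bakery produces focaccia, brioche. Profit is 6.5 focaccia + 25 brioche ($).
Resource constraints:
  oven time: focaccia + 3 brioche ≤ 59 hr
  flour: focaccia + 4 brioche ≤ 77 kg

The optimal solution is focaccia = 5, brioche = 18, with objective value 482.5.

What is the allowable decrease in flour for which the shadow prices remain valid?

Binding constraints: oven time, flour. The basis is B = [[1,3],[1,4]] with det 1.
Per unit decrease in flour, x* moves by d = (3, -1).
The basis stays optimal until brioche reaches 0; allowable decrease = 18 kg.

18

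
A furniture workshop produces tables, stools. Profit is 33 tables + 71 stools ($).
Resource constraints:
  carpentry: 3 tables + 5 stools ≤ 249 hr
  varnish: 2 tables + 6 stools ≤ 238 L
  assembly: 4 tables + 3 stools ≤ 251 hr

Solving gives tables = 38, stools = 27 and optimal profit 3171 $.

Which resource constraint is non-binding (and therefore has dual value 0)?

carpentry: 249/249 (binding)
varnish: 238/238 (binding)
assembly: 233/251 (slack 18)
By complementary slackness, a constraint with positive slack has shadow price 0 → assembly.

assembly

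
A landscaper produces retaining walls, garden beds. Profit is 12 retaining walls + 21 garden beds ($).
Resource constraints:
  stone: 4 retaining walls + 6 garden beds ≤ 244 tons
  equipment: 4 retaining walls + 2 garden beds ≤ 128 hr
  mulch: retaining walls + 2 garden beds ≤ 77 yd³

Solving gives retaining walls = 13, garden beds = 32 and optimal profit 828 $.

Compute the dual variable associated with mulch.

Binding: stone and mulch. Non-binding: equipment (12 unused).
By complementary slackness, y = 0 for the non-binding constraint.
Dual feasibility on the basic columns requires 4·y_stone + 1·y_mulch = 12, 6·y_stone + 2·y_mulch = 21.
→ y_stone = 1.5 and y_mulch = 6.
Shadow price of mulch = 6.

6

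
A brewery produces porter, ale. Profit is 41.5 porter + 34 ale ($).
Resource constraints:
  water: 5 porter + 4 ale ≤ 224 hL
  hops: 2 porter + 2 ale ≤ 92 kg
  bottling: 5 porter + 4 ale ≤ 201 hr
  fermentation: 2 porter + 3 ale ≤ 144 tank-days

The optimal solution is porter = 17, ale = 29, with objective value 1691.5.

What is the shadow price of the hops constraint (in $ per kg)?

2

Binding: hops and bottling. Non-binding: water (23 unused), fermentation (23 unused).
By complementary slackness, y = 0 for the non-binding constraints.
The binding rows give the dual system: 2·y_hops + 5·y_bottling = 41.5 and 2·y_hops + 4·y_bottling = 34.
This yields shadow prices y_hops = 2, y_bottling = 7.5.
Shadow price of hops = 2.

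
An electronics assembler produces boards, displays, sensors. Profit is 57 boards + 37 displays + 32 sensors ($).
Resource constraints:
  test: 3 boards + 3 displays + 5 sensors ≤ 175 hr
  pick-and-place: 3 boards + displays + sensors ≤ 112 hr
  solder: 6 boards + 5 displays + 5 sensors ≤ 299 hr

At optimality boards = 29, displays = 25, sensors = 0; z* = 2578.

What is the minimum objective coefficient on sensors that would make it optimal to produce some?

37

Binding: pick-and-place and solder. Non-binding: test (13 unused).
Since test is not tight, its dual is 0.
The binding rows give the dual system: 3·y_pick-and-place + 6·y_solder = 57 and 1·y_pick-and-place + 5·y_solder = 37.
Solving: y_pick-and-place = 7, y_solder = 6.
sensors enters the basis when its profit ≥ yᵀa₃ = 7·1 + 6·5 = 37.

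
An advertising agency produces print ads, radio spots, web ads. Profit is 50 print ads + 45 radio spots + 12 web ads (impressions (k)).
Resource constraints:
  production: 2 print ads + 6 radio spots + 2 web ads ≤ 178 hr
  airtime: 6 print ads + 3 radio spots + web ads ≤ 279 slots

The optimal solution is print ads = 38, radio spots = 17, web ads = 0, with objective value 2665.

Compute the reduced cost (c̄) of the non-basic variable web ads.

Both production and airtime are binding at x*.
From A_Bᵀ y = c: 2·y_production + 6·y_airtime = 50; 6·y_production + 3·y_airtime = 45.
Solving: y_production = 4, y_airtime = 7.
Reduced cost of web ads: c₃ − yᵀa₃ = 12 − (4·2 + 7·1) = 12 − 15 = -3.

-3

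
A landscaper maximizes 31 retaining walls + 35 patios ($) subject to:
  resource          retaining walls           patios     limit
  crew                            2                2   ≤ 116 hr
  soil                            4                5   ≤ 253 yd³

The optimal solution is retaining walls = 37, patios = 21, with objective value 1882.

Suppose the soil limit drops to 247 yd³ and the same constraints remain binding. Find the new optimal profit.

1858

Both crew and soil are binding at x*.
The binding rows give the dual system: 2·y_crew + 4·y_soil = 31 and 2·y_crew + 5·y_soil = 35.
This yields shadow prices y_crew = 7.5, y_soil = 4.
Δz = y_soil·Δb = 4 × (-6) = -24, so new z* = 1882 − 24 = 1858.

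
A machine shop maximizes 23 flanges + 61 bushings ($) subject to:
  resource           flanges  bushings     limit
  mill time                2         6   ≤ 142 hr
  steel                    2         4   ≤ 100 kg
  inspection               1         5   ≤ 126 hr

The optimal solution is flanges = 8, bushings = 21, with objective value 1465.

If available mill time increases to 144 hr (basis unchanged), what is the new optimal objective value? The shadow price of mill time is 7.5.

Δb = 2, so new z* = 1465 + (7.5)·(2) = 1465 + 15 = 1480.

1480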